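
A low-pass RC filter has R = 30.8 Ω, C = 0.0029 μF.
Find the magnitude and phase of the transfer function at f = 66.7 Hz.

Step 1 — Angular frequency: ω = 2π·66.7 = 419.1 rad/s.
Step 2 — Transfer function: H(jω) = 1/(1 + jωRC).
Step 3 — Denominator: 1 + jωRC = 1 + j·419.1·30.8·2.9e-09 = 1 + j3.743e-05.
Step 4 — H = 1 - j3.743e-05.
Step 5 — Magnitude: |H| = 1 (-0.0 dB); phase: φ = -0.0°.

|H| = 1 (-0.0 dB), φ = -0.0°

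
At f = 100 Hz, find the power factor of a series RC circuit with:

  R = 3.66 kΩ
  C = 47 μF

Step 1 — Angular frequency: ω = 2π·f = 2π·100 = 628.3 rad/s.
Step 2 — Component impedances:
  R: Z = R = 3660 Ω
  C: Z = 1/(jωC) = -j/(ω·C) = 0 - j33.86 Ω
Step 3 — Series combination: Z_total = R + C = 3660 - j33.86 Ω = 3660∠-0.5° Ω.
Step 4 — Power factor: PF = cos(φ) = Re(Z)/|Z| = 3660/3660 = 1.
Step 5 — Type: Im(Z) = -33.86 ⇒ leading (phase φ = -0.5°).

PF = 1 (leading, φ = -0.5°)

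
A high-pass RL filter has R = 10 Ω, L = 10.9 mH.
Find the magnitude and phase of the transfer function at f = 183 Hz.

Step 1 — Angular frequency: ω = 2π·183 = 1150 rad/s.
Step 2 — Transfer function: H(jω) = jωL/(R + jωL).
Step 3 — Numerator jωL = j·12.53; denominator R + jωL = 10 + j12.53.
Step 4 — H = 0.611 + j0.4875.
Step 5 — Magnitude: |H| = 0.7817 (-2.1 dB); phase: φ = 38.6°.

|H| = 0.7817 (-2.1 dB), φ = 38.6°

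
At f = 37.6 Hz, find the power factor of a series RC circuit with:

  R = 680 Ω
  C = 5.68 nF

Step 1 — Angular frequency: ω = 2π·f = 2π·37.6 = 236.2 rad/s.
Step 2 — Component impedances:
  R: Z = R = 680 Ω
  C: Z = 1/(jωC) = -j/(ω·C) = 0 - j7.452e+05 Ω
Step 3 — Series combination: Z_total = R + C = 680 - j7.452e+05 Ω = 7.452e+05∠-89.9° Ω.
Step 4 — Power factor: PF = cos(φ) = Re(Z)/|Z| = 680/7.452e+05 = 0.0009125.
Step 5 — Type: Im(Z) = -7.452e+05 ⇒ leading (phase φ = -89.9°).

PF = 0.0009125 (leading, φ = -89.9°)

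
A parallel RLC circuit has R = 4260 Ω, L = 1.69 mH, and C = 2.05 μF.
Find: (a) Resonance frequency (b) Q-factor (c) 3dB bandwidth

Step 1 — Resonance: ω₀ = 1/√(LC) = 1/√(0.00169·2.05e-06) = 1.699e+04 rad/s.
Step 2 — f₀ = ω₀/(2π) = 2704 Hz.
Step 3 — Parallel Q: Q = R/(ω₀L) = 4260/(1.699e+04·0.00169) = 148.4.
Step 4 — Bandwidth: Δω = ω₀/Q = 114.5 rad/s; BW = Δω/(2π) = 18.22 Hz.

(a) f₀ = 2704 Hz  (b) Q = 148.4  (c) BW = 18.22 Hz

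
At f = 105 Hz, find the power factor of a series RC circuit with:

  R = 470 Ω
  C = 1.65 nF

Step 1 — Angular frequency: ω = 2π·f = 2π·105 = 659.7 rad/s.
Step 2 — Component impedances:
  R: Z = R = 470 Ω
  C: Z = 1/(jωC) = -j/(ω·C) = 0 - j9.186e+05 Ω
Step 3 — Series combination: Z_total = R + C = 470 - j9.186e+05 Ω = 9.186e+05∠-90.0° Ω.
Step 4 — Power factor: PF = cos(φ) = Re(Z)/|Z| = 470/9.186e+05 = 0.0005116.
Step 5 — Type: Im(Z) = -9.186e+05 ⇒ leading (phase φ = -90.0°).

PF = 0.0005116 (leading, φ = -90.0°)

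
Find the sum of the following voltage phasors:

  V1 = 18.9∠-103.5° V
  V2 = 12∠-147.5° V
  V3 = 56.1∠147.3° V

Step 1 — Convert each phasor to rectangular form:
  V1 = 18.9·(cos(-103.5°) + j·sin(-103.5°)) = -4.412 - j18.38 V
  V2 = 12·(cos(-147.5°) + j·sin(-147.5°)) = -10.12 - j6.448 V
  V3 = 56.1·(cos(147.3°) + j·sin(147.3°)) = -47.21 + j30.31 V
Step 2 — Sum components: V_total = -61.74 + j5.482 V.
Step 3 — Convert to polar: |V_total| = 61.98 V, ∠V_total = 174.9°.

V_total = 61.98∠174.9° V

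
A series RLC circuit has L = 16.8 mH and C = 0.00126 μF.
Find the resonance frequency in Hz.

Step 1 — Resonance condition Im(Z)=0 gives ω₀ = 1/√(LC).
Step 2 — ω₀ = 1/√(0.0168·1.26e-09) = 2.174e+05 rad/s.
Step 3 — f₀ = ω₀/(2π) = 3.459e+04 Hz.

f₀ = 3.459e+04 Hz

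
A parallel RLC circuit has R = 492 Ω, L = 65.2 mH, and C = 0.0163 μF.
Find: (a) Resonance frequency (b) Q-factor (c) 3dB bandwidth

Step 1 — Resonance: ω₀ = 1/√(LC) = 1/√(0.0652·1.63e-08) = 3.067e+04 rad/s.
Step 2 — f₀ = ω₀/(2π) = 4882 Hz.
Step 3 — Parallel Q: Q = R/(ω₀L) = 492/(3.067e+04·0.0652) = 0.246.
Step 4 — Bandwidth: Δω = ω₀/Q = 1.247e+05 rad/s; BW = Δω/(2π) = 1.985e+04 Hz.

(a) f₀ = 4882 Hz  (b) Q = 0.246  (c) BW = 1.985e+04 Hz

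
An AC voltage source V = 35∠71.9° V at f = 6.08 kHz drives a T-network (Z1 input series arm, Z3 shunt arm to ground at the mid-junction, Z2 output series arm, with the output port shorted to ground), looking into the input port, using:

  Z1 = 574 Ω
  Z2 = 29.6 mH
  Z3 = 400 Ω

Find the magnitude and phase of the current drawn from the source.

Step 1 — Angular frequency: ω = 2π·f = 2π·6080 = 3.82e+04 rad/s.
Step 2 — Component impedances:
  Z1: Z = R = 574 Ω
  Z2: Z = jωL = j·3.82e+04·0.0296 = 0 + j1131 Ω
  Z3: Z = R = 400 Ω
Step 3 — With the output port shorted to ground, the output series arm Z2 runs from the junction to ground; the shunt arm Z3 also runs from the junction to ground. They appear in parallel: Z3 || Z2 = 355.5 + j125.8 Ω.
Step 4 — Series with input arm Z1: Z_in = Z1 + (Z3 || Z2) = 929.5 + j125.8 Ω = 938∠7.7° Ω.
Step 5 — Source phasor: V = 35∠71.9° V = 10.87 + j33.27 V.
Step 6 — Ohm's law: I = V / Z_total = (10.87 + j33.27) / (929.5 + j125.8) = 0.01624 + j0.03359 A.
Step 7 — Convert to polar: |I| = 0.03731 A, ∠I = 64.2°.

I = 0.03731∠64.2° A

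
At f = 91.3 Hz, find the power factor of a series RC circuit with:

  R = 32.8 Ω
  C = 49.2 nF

Step 1 — Angular frequency: ω = 2π·f = 2π·91.3 = 573.7 rad/s.
Step 2 — Component impedances:
  R: Z = R = 32.8 Ω
  C: Z = 1/(jωC) = -j/(ω·C) = 0 - j3.543e+04 Ω
Step 3 — Series combination: Z_total = R + C = 32.8 - j3.543e+04 Ω = 3.543e+04∠-89.9° Ω.
Step 4 — Power factor: PF = cos(φ) = Re(Z)/|Z| = 32.8/35431 = 0.0009257.
Step 5 — Type: Im(Z) = -3.543e+04 ⇒ leading (phase φ = -89.9°).

PF = 0.0009257 (leading, φ = -89.9°)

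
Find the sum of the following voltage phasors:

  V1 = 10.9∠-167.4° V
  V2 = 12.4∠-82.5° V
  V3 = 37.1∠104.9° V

Step 1 — Convert each phasor to rectangular form:
  V1 = 10.9·(cos(-167.4°) + j·sin(-167.4°)) = -10.64 - j2.378 V
  V2 = 12.4·(cos(-82.5°) + j·sin(-82.5°)) = 1.619 - j12.29 V
  V3 = 37.1·(cos(104.9°) + j·sin(104.9°)) = -9.54 + j35.85 V
Step 2 — Sum components: V_total = -18.56 + j21.18 V.
Step 3 — Convert to polar: |V_total| = 28.16 V, ∠V_total = 131.2°.

V_total = 28.16∠131.2° V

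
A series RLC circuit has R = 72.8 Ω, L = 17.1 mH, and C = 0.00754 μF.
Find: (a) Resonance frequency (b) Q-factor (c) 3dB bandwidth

Step 1 — Resonance: ω₀ = 1/√(LC) = 1/√(0.0171·7.54e-09) = 8.807e+04 rad/s.
Step 2 — f₀ = ω₀/(2π) = 1.402e+04 Hz.
Step 3 — Series Q: Q = ω₀L/R = 8.807e+04·0.0171/72.8 = 20.69.
Step 4 — Bandwidth: Δω = ω₀/Q = 4257 rad/s; BW = Δω/(2π) = 677.6 Hz.

(a) f₀ = 1.402e+04 Hz  (b) Q = 20.69  (c) BW = 677.6 Hz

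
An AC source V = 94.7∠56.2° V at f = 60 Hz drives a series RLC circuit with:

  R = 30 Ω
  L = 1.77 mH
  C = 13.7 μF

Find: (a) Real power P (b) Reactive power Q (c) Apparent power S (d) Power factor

Step 1 — Angular frequency: ω = 2π·f = 2π·60 = 377 rad/s.
Step 2 — Component impedances:
  R: Z = R = 30 Ω
  L: Z = jωL = j·377·0.00177 = 0 + j0.6673 Ω
  C: Z = 1/(jωC) = -j/(ω·C) = 0 - j193.6 Ω
Step 3 — Series combination: Z_total = R + L + C = 30 - j193 Ω = 195.3∠-81.2° Ω.
Step 4 — Source phasor: V = 94.7∠56.2° V = 52.68 + j78.69 V.
Step 5 — Current: I = V / Z = -0.3568 + j0.3285 A = 0.485∠137.4° A.
Step 6 — Complex power: S = V·I* = 7.056 - j45.38 VA.
Step 7 — Real power: P = Re(S) = 7.056 W.
Step 8 — Reactive power: Q = Im(S) = -45.38 VAR.
Step 9 — Apparent power: |S| = 45.93 VA.
Step 10 — Power factor: PF = P/|S| = 0.1536 (leading).

(a) P = 7.056 W  (b) Q = -45.38 VAR  (c) S = 45.93 VA  (d) PF = 0.1536 (leading)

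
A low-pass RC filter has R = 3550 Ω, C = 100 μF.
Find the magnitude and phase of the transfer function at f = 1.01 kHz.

Step 1 — Angular frequency: ω = 2π·1010 = 6346 rad/s.
Step 2 — Transfer function: H(jω) = 1/(1 + jωRC).
Step 3 — Denominator: 1 + jωRC = 1 + j·6346·3550·0.0001 = 1 + j2253.
Step 4 — H = 1.97e-07 - j0.0004439.
Step 5 — Magnitude: |H| = 0.0004439 (-67.1 dB); phase: φ = -90.0°.

|H| = 0.0004439 (-67.1 dB), φ = -90.0°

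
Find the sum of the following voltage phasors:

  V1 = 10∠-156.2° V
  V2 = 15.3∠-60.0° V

Step 1 — Convert each phasor to rectangular form:
  V1 = 10·(cos(-156.2°) + j·sin(-156.2°)) = -9.15 - j4.035 V
  V2 = 15.3·(cos(-60.0°) + j·sin(-60.0°)) = 7.65 - j13.25 V
Step 2 — Sum components: V_total = -1.5 - j17.29 V.
Step 3 — Convert to polar: |V_total| = 17.35 V, ∠V_total = -95.0°.

V_total = 17.35∠-95.0° V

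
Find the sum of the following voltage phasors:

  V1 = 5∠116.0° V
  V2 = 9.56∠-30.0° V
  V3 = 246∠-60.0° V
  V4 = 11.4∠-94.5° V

Step 1 — Convert each phasor to rectangular form:
  V1 = 5·(cos(116.0°) + j·sin(116.0°)) = -2.192 + j4.494 V
  V2 = 9.56·(cos(-30.0°) + j·sin(-30.0°)) = 8.279 - j4.78 V
  V3 = 246·(cos(-60.0°) + j·sin(-60.0°)) = 123 - j213 V
  V4 = 11.4·(cos(-94.5°) + j·sin(-94.5°)) = -0.8944 - j11.36 V
Step 2 — Sum components: V_total = 128.2 - j224.7 V.
Step 3 — Convert to polar: |V_total| = 258.7 V, ∠V_total = -60.3°.

V_total = 258.7∠-60.3° V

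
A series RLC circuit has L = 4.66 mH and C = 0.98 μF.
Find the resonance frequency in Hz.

Step 1 — Resonance condition Im(Z)=0 gives ω₀ = 1/√(LC).
Step 2 — ω₀ = 1/√(0.00466·9.8e-07) = 1.48e+04 rad/s.
Step 3 — f₀ = ω₀/(2π) = 2355 Hz.

f₀ = 2355 Hz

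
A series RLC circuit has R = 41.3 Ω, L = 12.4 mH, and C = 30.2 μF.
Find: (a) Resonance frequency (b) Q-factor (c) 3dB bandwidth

Step 1 — Resonance: ω₀ = 1/√(LC) = 1/√(0.0124·3.02e-05) = 1634 rad/s.
Step 2 — f₀ = ω₀/(2π) = 260.1 Hz.
Step 3 — Series Q: Q = ω₀L/R = 1634·0.0124/41.3 = 0.4906.
Step 4 — Bandwidth: Δω = ω₀/Q = 3331 rad/s; BW = Δω/(2π) = 530.1 Hz.

(a) f₀ = 260.1 Hz  (b) Q = 0.4906  (c) BW = 530.1 Hz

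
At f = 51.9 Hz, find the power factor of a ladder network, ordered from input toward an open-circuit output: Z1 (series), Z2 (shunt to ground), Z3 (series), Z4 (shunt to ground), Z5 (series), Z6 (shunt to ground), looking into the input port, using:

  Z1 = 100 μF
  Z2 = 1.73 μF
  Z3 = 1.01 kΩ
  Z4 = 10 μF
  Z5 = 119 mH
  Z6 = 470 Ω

Step 1 — Angular frequency: ω = 2π·f = 2π·51.9 = 326.1 rad/s.
Step 2 — Component impedances:
  Z1: Z = 1/(jωC) = -j/(ω·C) = 0 - j30.67 Ω
  Z2: Z = 1/(jωC) = -j/(ω·C) = 0 - j1773 Ω
  Z3: Z = R = 1010 Ω
  Z4: Z = 1/(jωC) = -j/(ω·C) = 0 - j306.7 Ω
  Z5: Z = jωL = j·326.1·0.119 = 0 + j38.81 Ω
  Z6: Z = R = 470 Ω
Step 3 — Ladder network (open output): work backward from the far end, alternating series and parallel combinations. Z_in = 685.6 - j626.2 Ω = 928.6∠-42.4° Ω.
Step 4 — Power factor: PF = cos(φ) = Re(Z)/|Z| = 685.63/928.56 = 0.7384.
Step 5 — Type: Im(Z) = -626.2 ⇒ leading (phase φ = -42.4°).

PF = 0.7384 (leading, φ = -42.4°)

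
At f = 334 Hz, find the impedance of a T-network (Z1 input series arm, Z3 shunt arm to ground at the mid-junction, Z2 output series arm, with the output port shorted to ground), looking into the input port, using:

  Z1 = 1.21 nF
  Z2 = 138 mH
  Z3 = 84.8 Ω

Step 1 — Angular frequency: ω = 2π·f = 2π·334 = 2099 rad/s.
Step 2 — Component impedances:
  Z1: Z = 1/(jωC) = -j/(ω·C) = 0 - j3.938e+05 Ω
  Z2: Z = jωL = j·2099·0.138 = 0 + j289.6 Ω
  Z3: Z = R = 84.8 Ω
Step 3 — With the output port shorted to ground, the output series arm Z2 runs from the junction to ground; the shunt arm Z3 also runs from the junction to ground. They appear in parallel: Z3 || Z2 = 78.1 + j22.87 Ω.
Step 4 — Series with input arm Z1: Z_in = Z1 + (Z3 || Z2) = 78.1 - j3.938e+05 Ω = 3.938e+05∠-90.0° Ω.

Z = 78.1 - j3.938e+05 Ω = 3.938e+05∠-90.0° Ω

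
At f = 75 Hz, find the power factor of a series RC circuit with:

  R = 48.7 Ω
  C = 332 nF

Step 1 — Angular frequency: ω = 2π·f = 2π·75 = 471.2 rad/s.
Step 2 — Component impedances:
  R: Z = R = 48.7 Ω
  C: Z = 1/(jωC) = -j/(ω·C) = 0 - j6392 Ω
Step 3 — Series combination: Z_total = R + C = 48.7 - j6392 Ω = 6392∠-89.6° Ω.
Step 4 — Power factor: PF = cos(φ) = Re(Z)/|Z| = 48.7/6392 = 0.007619.
Step 5 — Type: Im(Z) = -6392 ⇒ leading (phase φ = -89.6°).

PF = 0.007619 (leading, φ = -89.6°)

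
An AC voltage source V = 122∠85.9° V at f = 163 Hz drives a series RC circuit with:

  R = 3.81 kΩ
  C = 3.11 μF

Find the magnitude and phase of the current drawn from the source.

Step 1 — Angular frequency: ω = 2π·f = 2π·163 = 1024 rad/s.
Step 2 — Component impedances:
  R: Z = R = 3810 Ω
  C: Z = 1/(jωC) = -j/(ω·C) = 0 - j314 Ω
Step 3 — Series combination: Z_total = R + C = 3810 - j314 Ω = 3823∠-4.7° Ω.
Step 4 — Source phasor: V = 122∠85.9° V = 8.723 + j121.7 V.
Step 5 — Ohm's law: I = V / Z_total = (8.723 + j121.7) / (3810 - j314) = -0.0003402 + j0.03191 A.
Step 6 — Convert to polar: |I| = 0.03191 A, ∠I = 90.6°.

I = 0.03191∠90.6° A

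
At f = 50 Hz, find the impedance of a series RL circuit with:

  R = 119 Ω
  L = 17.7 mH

Step 1 — Angular frequency: ω = 2π·f = 2π·50 = 314.2 rad/s.
Step 2 — Component impedances:
  R: Z = R = 119 Ω
  L: Z = jωL = j·314.2·0.0177 = 0 + j5.561 Ω
Step 3 — Series combination: Z_total = R + L = 119 + j5.561 Ω = 119.1∠2.7° Ω.

Z = 119 + j5.561 Ω = 119.1∠2.7° Ω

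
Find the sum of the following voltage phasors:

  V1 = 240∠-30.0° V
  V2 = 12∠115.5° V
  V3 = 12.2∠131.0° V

Step 1 — Convert each phasor to rectangular form:
  V1 = 240·(cos(-30.0°) + j·sin(-30.0°)) = 207.8 - j120 V
  V2 = 12·(cos(115.5°) + j·sin(115.5°)) = -5.166 + j10.83 V
  V3 = 12.2·(cos(131.0°) + j·sin(131.0°)) = -8.004 + j9.207 V
Step 2 — Sum components: V_total = 194.7 - j99.96 V.
Step 3 — Convert to polar: |V_total| = 218.8 V, ∠V_total = -27.2°.

V_total = 218.8∠-27.2° V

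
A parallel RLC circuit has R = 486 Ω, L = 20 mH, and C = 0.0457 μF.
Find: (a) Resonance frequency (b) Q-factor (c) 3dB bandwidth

Step 1 — Resonance: ω₀ = 1/√(LC) = 1/√(0.02·4.57e-08) = 3.308e+04 rad/s.
Step 2 — f₀ = ω₀/(2π) = 5264 Hz.
Step 3 — Parallel Q: Q = R/(ω₀L) = 486/(3.308e+04·0.02) = 0.7346.
Step 4 — Bandwidth: Δω = ω₀/Q = 4.502e+04 rad/s; BW = Δω/(2π) = 7166 Hz.

(a) f₀ = 5264 Hz  (b) Q = 0.7346  (c) BW = 7166 Hz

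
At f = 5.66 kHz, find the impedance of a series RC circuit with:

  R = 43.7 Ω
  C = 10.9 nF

Step 1 — Angular frequency: ω = 2π·f = 2π·5660 = 3.556e+04 rad/s.
Step 2 — Component impedances:
  R: Z = R = 43.7 Ω
  C: Z = 1/(jωC) = -j/(ω·C) = 0 - j2580 Ω
Step 3 — Series combination: Z_total = R + C = 43.7 - j2580 Ω = 2580∠-89.0° Ω.

Z = 43.7 - j2580 Ω = 2580∠-89.0° Ω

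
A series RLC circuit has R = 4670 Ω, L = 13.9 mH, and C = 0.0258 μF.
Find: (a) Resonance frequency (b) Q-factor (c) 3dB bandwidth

Step 1 — Resonance: ω₀ = 1/√(LC) = 1/√(0.0139·2.58e-08) = 5.281e+04 rad/s.
Step 2 — f₀ = ω₀/(2π) = 8404 Hz.
Step 3 — Series Q: Q = ω₀L/R = 5.281e+04·0.0139/4670 = 0.1572.
Step 4 — Bandwidth: Δω = ω₀/Q = 3.36e+05 rad/s; BW = Δω/(2π) = 5.347e+04 Hz.

(a) f₀ = 8404 Hz  (b) Q = 0.1572  (c) BW = 5.347e+04 Hz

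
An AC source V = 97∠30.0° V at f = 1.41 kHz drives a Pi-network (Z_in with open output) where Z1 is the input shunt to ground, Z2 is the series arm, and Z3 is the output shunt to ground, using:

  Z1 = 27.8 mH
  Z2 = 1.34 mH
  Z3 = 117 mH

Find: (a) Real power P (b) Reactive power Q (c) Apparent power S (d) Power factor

Step 1 — Angular frequency: ω = 2π·f = 2π·1410 = 8859 rad/s.
Step 2 — Component impedances:
  Z1: Z = jωL = j·8859·0.0278 = 0 + j246.3 Ω
  Z2: Z = jωL = j·8859·0.00134 = 0 + j11.87 Ω
  Z3: Z = jωL = j·8859·0.117 = 0 + j1037 Ω
Step 3 — With open output, the series arm Z2 and the output shunt Z3 appear in series to ground: Z2 + Z3 = 0 + j1048 Ω.
Step 4 — Parallel with input shunt Z1: Z_in = Z1 || (Z2 + Z3) = 0 + j199.4 Ω = 199.4∠90.0° Ω.
Step 5 — Source phasor: V = 97∠30.0° V = 84 + j48.5 V.
Step 6 — Current: I = V / Z = 0.2432 - j0.4212 A = 0.4864∠-60.0° A.
Step 7 — Complex power: S = V·I* = 0 + j47.18 VA.
Step 8 — Real power: P = Re(S) = 0 W.
Step 9 — Reactive power: Q = Im(S) = 47.18 VAR.
Step 10 — Apparent power: |S| = 47.18 VA.
Step 11 — Power factor: PF = P/|S| = 0 (lagging).

(a) P = 0 W  (b) Q = 47.18 VAR  (c) S = 47.18 VA  (d) PF = 0 (lagging)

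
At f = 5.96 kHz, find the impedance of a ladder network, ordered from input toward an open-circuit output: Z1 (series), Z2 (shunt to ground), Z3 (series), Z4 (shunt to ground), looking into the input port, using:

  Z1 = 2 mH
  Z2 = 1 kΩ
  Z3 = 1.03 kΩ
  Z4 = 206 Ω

Step 1 — Angular frequency: ω = 2π·f = 2π·5960 = 3.745e+04 rad/s.
Step 2 — Component impedances:
  Z1: Z = jωL = j·3.745e+04·0.002 = 0 + j74.9 Ω
  Z2: Z = R = 1000 Ω
  Z3: Z = R = 1030 Ω
  Z4: Z = R = 206 Ω
Step 3 — Ladder network (open output): work backward from the far end, alternating series and parallel combinations. Z_in = 552.8 + j74.9 Ω = 557.8∠7.7° Ω.

Z = 552.8 + j74.9 Ω = 557.8∠7.7° Ω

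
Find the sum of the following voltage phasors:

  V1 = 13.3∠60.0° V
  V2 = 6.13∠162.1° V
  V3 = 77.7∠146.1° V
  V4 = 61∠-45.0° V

Step 1 — Convert each phasor to rectangular form:
  V1 = 13.3·(cos(60.0°) + j·sin(60.0°)) = 6.65 + j11.52 V
  V2 = 6.13·(cos(162.1°) + j·sin(162.1°)) = -5.833 + j1.884 V
  V3 = 77.7·(cos(146.1°) + j·sin(146.1°)) = -64.49 + j43.34 V
  V4 = 61·(cos(-45.0°) + j·sin(-45.0°)) = 43.13 - j43.13 V
Step 2 — Sum components: V_total = -20.54 + j13.61 V.
Step 3 — Convert to polar: |V_total| = 24.64 V, ∠V_total = 146.5°.

V_total = 24.64∠146.5° V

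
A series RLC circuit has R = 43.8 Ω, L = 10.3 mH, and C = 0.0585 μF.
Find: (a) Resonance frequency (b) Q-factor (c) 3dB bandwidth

Step 1 — Resonance: ω₀ = 1/√(LC) = 1/√(0.0103·5.85e-08) = 4.074e+04 rad/s.
Step 2 — f₀ = ω₀/(2π) = 6484 Hz.
Step 3 — Series Q: Q = ω₀L/R = 4.074e+04·0.0103/43.8 = 9.58.
Step 4 — Bandwidth: Δω = ω₀/Q = 4252 rad/s; BW = Δω/(2π) = 676.8 Hz.

(a) f₀ = 6484 Hz  (b) Q = 9.58  (c) BW = 676.8 Hz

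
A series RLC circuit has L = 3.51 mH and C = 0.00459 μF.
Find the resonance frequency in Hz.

Step 1 — Resonance condition Im(Z)=0 gives ω₀ = 1/√(LC).
Step 2 — ω₀ = 1/√(0.00351·4.59e-09) = 2.491e+05 rad/s.
Step 3 — f₀ = ω₀/(2π) = 3.965e+04 Hz.

f₀ = 3.965e+04 Hz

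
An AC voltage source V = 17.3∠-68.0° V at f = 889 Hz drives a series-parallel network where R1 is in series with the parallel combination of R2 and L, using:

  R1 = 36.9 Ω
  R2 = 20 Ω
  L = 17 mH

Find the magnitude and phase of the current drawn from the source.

Step 1 — Angular frequency: ω = 2π·f = 2π·889 = 5586 rad/s.
Step 2 — Component impedances:
  R1: Z = R = 36.9 Ω
  R2: Z = R = 20 Ω
  L: Z = jωL = j·5586·0.017 = 0 + j94.96 Ω
Step 3 — Parallel branch: R2 || L = 1/(1/R2 + 1/L) = 19.15 + j4.033 Ω.
Step 4 — Series with R1: Z_total = R1 + (R2 || L) = 56.05 + j4.033 Ω = 56.2∠4.1° Ω.
Step 5 — Source phasor: V = 17.3∠-68.0° V = 6.481 - j16.04 V.
Step 6 — Ohm's law: I = V / Z_total = (6.481 - j16.04) / (56.05 + j4.033) = 0.09454 - j0.293 A.
Step 7 — Convert to polar: |I| = 0.3079 A, ∠I = -72.1°.

I = 0.3079∠-72.1° A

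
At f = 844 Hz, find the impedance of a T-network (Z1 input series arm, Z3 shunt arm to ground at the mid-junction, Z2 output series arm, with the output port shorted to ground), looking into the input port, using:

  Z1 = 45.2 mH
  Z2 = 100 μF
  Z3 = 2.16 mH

Step 1 — Angular frequency: ω = 2π·f = 2π·844 = 5303 rad/s.
Step 2 — Component impedances:
  Z1: Z = jωL = j·5303·0.0452 = 0 + j239.7 Ω
  Z2: Z = 1/(jωC) = -j/(ω·C) = 0 - j1.886 Ω
  Z3: Z = jωL = j·5303·0.00216 = 0 + j11.45 Ω
Step 3 — With the output port shorted to ground, the output series arm Z2 runs from the junction to ground; the shunt arm Z3 also runs from the junction to ground. They appear in parallel: Z3 || Z2 = 0 - j2.257 Ω.
Step 4 — Series with input arm Z1: Z_in = Z1 + (Z3 || Z2) = 0 + j237.4 Ω = 237.4∠90.0° Ω.

Z = 0 + j237.4 Ω = 237.4∠90.0° Ω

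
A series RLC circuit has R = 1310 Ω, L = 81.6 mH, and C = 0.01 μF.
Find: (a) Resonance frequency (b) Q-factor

Step 1 — Resonance condition Im(Z)=0 gives ω₀ = 1/√(LC).
Step 2 — ω₀ = 1/√(0.0816·1e-08) = 3.501e+04 rad/s.
Step 3 — f₀ = ω₀/(2π) = 5572 Hz.
Step 4 — Series Q: Q = ω₀L/R = 3.501e+04·0.0816/1310 = 2.181.

(a) f₀ = 5572 Hz  (b) Q = 2.181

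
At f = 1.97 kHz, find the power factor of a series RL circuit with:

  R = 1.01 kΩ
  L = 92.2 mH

Step 1 — Angular frequency: ω = 2π·f = 2π·1970 = 1.238e+04 rad/s.
Step 2 — Component impedances:
  R: Z = R = 1010 Ω
  L: Z = jωL = j·1.238e+04·0.0922 = 0 + j1141 Ω
Step 3 — Series combination: Z_total = R + L = 1010 + j1141 Ω = 1524∠48.5° Ω.
Step 4 — Power factor: PF = cos(φ) = Re(Z)/|Z| = 1010/1524 = 0.6627.
Step 5 — Type: Im(Z) = 1141 ⇒ lagging (phase φ = 48.5°).

PF = 0.6627 (lagging, φ = 48.5°)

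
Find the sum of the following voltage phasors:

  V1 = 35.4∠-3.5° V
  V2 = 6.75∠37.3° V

Step 1 — Convert each phasor to rectangular form:
  V1 = 35.4·(cos(-3.5°) + j·sin(-3.5°)) = 35.33 - j2.161 V
  V2 = 6.75·(cos(37.3°) + j·sin(37.3°)) = 5.369 + j4.09 V
Step 2 — Sum components: V_total = 40.7 + j1.929 V.
Step 3 — Convert to polar: |V_total| = 40.75 V, ∠V_total = 2.7°.

V_total = 40.75∠2.7° V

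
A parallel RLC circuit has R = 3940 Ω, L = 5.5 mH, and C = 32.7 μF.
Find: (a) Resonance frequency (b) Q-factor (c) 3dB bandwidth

Step 1 — Resonance: ω₀ = 1/√(LC) = 1/√(0.0055·3.27e-05) = 2358 rad/s.
Step 2 — f₀ = ω₀/(2π) = 375.3 Hz.
Step 3 — Parallel Q: Q = R/(ω₀L) = 3940/(2358·0.0055) = 303.8.
Step 4 — Bandwidth: Δω = ω₀/Q = 7.762 rad/s; BW = Δω/(2π) = 1.235 Hz.

(a) f₀ = 375.3 Hz  (b) Q = 303.8  (c) BW = 1.235 Hz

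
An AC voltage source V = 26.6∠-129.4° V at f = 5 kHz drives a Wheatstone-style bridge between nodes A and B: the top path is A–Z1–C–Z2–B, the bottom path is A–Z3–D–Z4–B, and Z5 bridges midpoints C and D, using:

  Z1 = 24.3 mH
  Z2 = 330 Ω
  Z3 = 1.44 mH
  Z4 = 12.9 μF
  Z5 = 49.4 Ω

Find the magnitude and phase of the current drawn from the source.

Step 1 — Angular frequency: ω = 2π·f = 2π·5000 = 3.142e+04 rad/s.
Step 2 — Component impedances:
  Z1: Z = jωL = j·3.142e+04·0.0243 = 0 + j763.4 Ω
  Z2: Z = R = 330 Ω
  Z3: Z = jωL = j·3.142e+04·0.00144 = 0 + j45.24 Ω
  Z4: Z = 1/(jωC) = -j/(ω·C) = 0 - j2.468 Ω
  Z5: Z = R = 49.4 Ω
Step 3 — Bridge requires nodal analysis (the Z5 bridge couples midpoints C and D, so the two paths cannot be reduced to a simple series/parallel combination). Setting node B to ground and injecting 1 A at node A, the 3-node admittance system at A, C, D solves to V_A = Z_AB = 0.148 + j40.28 Ω = 40.28∠89.8° Ω.
Step 4 — Source phasor: V = 26.6∠-129.4° V = -16.88 - j20.55 V.
Step 5 — Ohm's law: I = V / Z_total = (-16.88 - j20.55) / (0.148 + j40.28) = -0.5118 + j0.4172 A.
Step 6 — Convert to polar: |I| = 0.6603 A, ∠I = 140.8°.

I = 0.6603∠140.8° A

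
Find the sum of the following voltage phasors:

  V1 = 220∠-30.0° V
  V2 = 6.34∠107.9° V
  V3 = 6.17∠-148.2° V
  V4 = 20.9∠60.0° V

Step 1 — Convert each phasor to rectangular form:
  V1 = 220·(cos(-30.0°) + j·sin(-30.0°)) = 190.5 - j110 V
  V2 = 6.34·(cos(107.9°) + j·sin(107.9°)) = -1.949 + j6.033 V
  V3 = 6.17·(cos(-148.2°) + j·sin(-148.2°)) = -5.244 - j3.251 V
  V4 = 20.9·(cos(60.0°) + j·sin(60.0°)) = 10.45 + j18.1 V
Step 2 — Sum components: V_total = 193.8 - j89.12 V.
Step 3 — Convert to polar: |V_total| = 213.3 V, ∠V_total = -24.7°.

V_total = 213.3∠-24.7° V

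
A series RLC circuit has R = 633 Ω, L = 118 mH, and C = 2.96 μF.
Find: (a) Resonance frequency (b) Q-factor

Step 1 — Resonance condition Im(Z)=0 gives ω₀ = 1/√(LC).
Step 2 — ω₀ = 1/√(0.118·2.96e-06) = 1692 rad/s.
Step 3 — f₀ = ω₀/(2π) = 269.3 Hz.
Step 4 — Series Q: Q = ω₀L/R = 1692·0.118/633 = 0.3154.

(a) f₀ = 269.3 Hz  (b) Q = 0.3154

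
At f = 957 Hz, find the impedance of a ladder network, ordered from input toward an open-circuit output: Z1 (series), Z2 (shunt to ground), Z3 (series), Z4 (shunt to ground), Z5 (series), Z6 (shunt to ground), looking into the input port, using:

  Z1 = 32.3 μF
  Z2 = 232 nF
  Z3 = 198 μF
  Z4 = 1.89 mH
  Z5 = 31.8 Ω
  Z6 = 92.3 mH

Step 1 — Angular frequency: ω = 2π·f = 2π·957 = 6013 rad/s.
Step 2 — Component impedances:
  Z1: Z = 1/(jωC) = -j/(ω·C) = 0 - j5.149 Ω
  Z2: Z = 1/(jωC) = -j/(ω·C) = 0 - j716.8 Ω
  Z3: Z = 1/(jωC) = -j/(ω·C) = 0 - j0.8399 Ω
  Z4: Z = jωL = j·6013·0.00189 = 0 + j11.36 Ω
  Z5: Z = R = 31.8 Ω
  Z6: Z = jωL = j·6013·0.0923 = 0 + j555 Ω
Step 3 — Ladder network (open output): work backward from the far end, alternating series and parallel combinations. Z_in = 0.01314 + j5.299 Ω = 5.299∠89.9° Ω.

Z = 0.01314 + j5.299 Ω = 5.299∠89.9° Ω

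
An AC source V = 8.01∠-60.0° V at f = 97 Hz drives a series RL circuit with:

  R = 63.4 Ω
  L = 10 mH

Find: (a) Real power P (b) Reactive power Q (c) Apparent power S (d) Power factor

Step 1 — Angular frequency: ω = 2π·f = 2π·97 = 609.5 rad/s.
Step 2 — Component impedances:
  R: Z = R = 63.4 Ω
  L: Z = jωL = j·609.5·0.01 = 0 + j6.095 Ω
Step 3 — Series combination: Z_total = R + L = 63.4 + j6.095 Ω = 63.69∠5.5° Ω.
Step 4 — Source phasor: V = 8.01∠-60.0° V = 4.005 - j6.937 V.
Step 5 — Current: I = V / Z = 0.05217 - j0.1144 A = 0.1258∠-65.5° A.
Step 6 — Complex power: S = V·I* = 1.003 + j0.09639 VA.
Step 7 — Real power: P = Re(S) = 1.003 W.
Step 8 — Reactive power: Q = Im(S) = 0.09639 VAR.
Step 9 — Apparent power: |S| = 1.007 VA.
Step 10 — Power factor: PF = P/|S| = 0.9954 (lagging).

(a) P = 1.003 W  (b) Q = 0.09639 VAR  (c) S = 1.007 VA  (d) PF = 0.9954 (lagging)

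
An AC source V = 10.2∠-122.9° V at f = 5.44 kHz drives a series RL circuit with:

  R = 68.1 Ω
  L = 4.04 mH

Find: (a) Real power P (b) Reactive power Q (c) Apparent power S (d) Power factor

Step 1 — Angular frequency: ω = 2π·f = 2π·5440 = 3.418e+04 rad/s.
Step 2 — Component impedances:
  R: Z = R = 68.1 Ω
  L: Z = jωL = j·3.418e+04·0.00404 = 0 + j138.1 Ω
Step 3 — Series combination: Z_total = R + L = 68.1 + j138.1 Ω = 154∠63.7° Ω.
Step 4 — Source phasor: V = 10.2∠-122.9° V = -5.54 - j8.564 V.
Step 5 — Current: I = V / Z = -0.0658 + j0.007671 A = 0.06625∠173.4° A.
Step 6 — Complex power: S = V·I* = 0.2989 + j0.606 VA.
Step 7 — Real power: P = Re(S) = 0.2989 W.
Step 8 — Reactive power: Q = Im(S) = 0.606 VAR.
Step 9 — Apparent power: |S| = 0.6757 VA.
Step 10 — Power factor: PF = P/|S| = 0.4423 (lagging).

(a) P = 0.2989 W  (b) Q = 0.606 VAR  (c) S = 0.6757 VA  (d) PF = 0.4423 (lagging)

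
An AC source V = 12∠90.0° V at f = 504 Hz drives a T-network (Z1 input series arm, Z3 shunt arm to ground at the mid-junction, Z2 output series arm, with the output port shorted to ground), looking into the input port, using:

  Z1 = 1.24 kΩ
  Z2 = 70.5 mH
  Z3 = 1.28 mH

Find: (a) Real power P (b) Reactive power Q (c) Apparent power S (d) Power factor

Step 1 — Angular frequency: ω = 2π·f = 2π·504 = 3167 rad/s.
Step 2 — Component impedances:
  Z1: Z = R = 1240 Ω
  Z2: Z = jωL = j·3167·0.0705 = 0 + j223.3 Ω
  Z3: Z = jωL = j·3167·0.00128 = 0 + j4.053 Ω
Step 3 — With the output port shorted to ground, the output series arm Z2 runs from the junction to ground; the shunt arm Z3 also runs from the junction to ground. They appear in parallel: Z3 || Z2 = 0 + j3.981 Ω.
Step 4 — Series with input arm Z1: Z_in = Z1 + (Z3 || Z2) = 1240 + j3.981 Ω = 1240∠0.2° Ω.
Step 5 — Source phasor: V = 12∠90.0° V = 0 + j12 V.
Step 6 — Current: I = V / Z = 3.107e-05 + j0.009677 A = 0.009677∠89.8° A.
Step 7 — Complex power: S = V·I* = 0.1161 + j0.0003728 VA.
Step 8 — Real power: P = Re(S) = 0.1161 W.
Step 9 — Reactive power: Q = Im(S) = 0.0003728 VAR.
Step 10 — Apparent power: |S| = 0.1161 VA.
Step 11 — Power factor: PF = P/|S| = 1 (lagging).

(a) P = 0.1161 W  (b) Q = 0.0003728 VAR  (c) S = 0.1161 VA  (d) PF = 1 (lagging)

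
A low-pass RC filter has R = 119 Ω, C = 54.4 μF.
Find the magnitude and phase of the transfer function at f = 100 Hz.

Step 1 — Angular frequency: ω = 2π·100 = 628.3 rad/s.
Step 2 — Transfer function: H(jω) = 1/(1 + jωRC).
Step 3 — Denominator: 1 + jωRC = 1 + j·628.3·119·5.44e-05 = 1 + j4.067.
Step 4 — H = 0.057 - j0.2318.
Step 5 — Magnitude: |H| = 0.2387 (-12.4 dB); phase: φ = -76.2°.

|H| = 0.2387 (-12.4 dB), φ = -76.2°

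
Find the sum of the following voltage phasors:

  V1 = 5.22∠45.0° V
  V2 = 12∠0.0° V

Step 1 — Convert each phasor to rectangular form:
  V1 = 5.22·(cos(45.0°) + j·sin(45.0°)) = 3.691 + j3.691 V
  V2 = 12·(cos(0.0°) + j·sin(0.0°)) = 12 V
Step 2 — Sum components: V_total = 15.69 + j3.691 V.
Step 3 — Convert to polar: |V_total| = 16.12 V, ∠V_total = 13.2°.

V_total = 16.12∠13.2° V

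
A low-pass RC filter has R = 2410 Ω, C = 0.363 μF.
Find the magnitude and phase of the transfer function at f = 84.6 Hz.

Step 1 — Angular frequency: ω = 2π·84.6 = 531.6 rad/s.
Step 2 — Transfer function: H(jω) = 1/(1 + jωRC).
Step 3 — Denominator: 1 + jωRC = 1 + j·531.6·2410·3.63e-07 = 1 + j0.465.
Step 4 — H = 0.8222 - j0.3823.
Step 5 — Magnitude: |H| = 0.9068 (-0.9 dB); phase: φ = -24.9°.

|H| = 0.9068 (-0.9 dB), φ = -24.9°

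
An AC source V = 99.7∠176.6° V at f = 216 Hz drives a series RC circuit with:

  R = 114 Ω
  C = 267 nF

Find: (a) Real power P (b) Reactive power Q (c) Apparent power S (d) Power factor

Step 1 — Angular frequency: ω = 2π·f = 2π·216 = 1357 rad/s.
Step 2 — Component impedances:
  R: Z = R = 114 Ω
  C: Z = 1/(jωC) = -j/(ω·C) = 0 - j2760 Ω
Step 3 — Series combination: Z_total = R + C = 114 - j2760 Ω = 2762∠-87.6° Ω.
Step 4 — Source phasor: V = 99.7∠176.6° V = -99.52 + j5.913 V.
Step 5 — Current: I = V / Z = -0.003626 - j0.03591 A = 0.0361∠-95.8° A.
Step 6 — Complex power: S = V·I* = 0.1485 - j3.596 VA.
Step 7 — Real power: P = Re(S) = 0.1485 W.
Step 8 — Reactive power: Q = Im(S) = -3.596 VAR.
Step 9 — Apparent power: |S| = 3.599 VA.
Step 10 — Power factor: PF = P/|S| = 0.04127 (leading).

(a) P = 0.1485 W  (b) Q = -3.596 VAR  (c) S = 3.599 VA  (d) PF = 0.04127 (leading)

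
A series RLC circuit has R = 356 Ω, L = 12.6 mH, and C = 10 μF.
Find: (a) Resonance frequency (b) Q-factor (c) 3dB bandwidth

Step 1 — Resonance condition Im(Z)=0 gives ω₀ = 1/√(LC).
Step 2 — ω₀ = 1/√(0.0126·1e-05) = 2817 rad/s.
Step 3 — f₀ = ω₀/(2π) = 448.4 Hz.
Step 4 — Series Q: Q = ω₀L/R = 2817·0.0126/356 = 0.09971.
Step 5 — 3dB bandwidth: Δω = ω₀/Q = 2.825e+04 rad/s; BW = Δω/(2π) = 4497 Hz.

(a) f₀ = 448.4 Hz  (b) Q = 0.09971  (c) BW = 4497 Hz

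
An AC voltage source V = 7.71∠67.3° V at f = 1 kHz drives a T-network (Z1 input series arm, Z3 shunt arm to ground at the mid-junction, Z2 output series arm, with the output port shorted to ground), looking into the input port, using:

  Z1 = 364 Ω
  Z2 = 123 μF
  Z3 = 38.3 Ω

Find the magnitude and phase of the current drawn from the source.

Step 1 — Angular frequency: ω = 2π·f = 2π·1000 = 6283 rad/s.
Step 2 — Component impedances:
  Z1: Z = R = 364 Ω
  Z2: Z = 1/(jωC) = -j/(ω·C) = 0 - j1.294 Ω
  Z3: Z = R = 38.3 Ω
Step 3 — With the output port shorted to ground, the output series arm Z2 runs from the junction to ground; the shunt arm Z3 also runs from the junction to ground. They appear in parallel: Z3 || Z2 = 0.04367 - j1.292 Ω.
Step 4 — Series with input arm Z1: Z_in = Z1 + (Z3 || Z2) = 364 - j1.292 Ω = 364∠-0.2° Ω.
Step 5 — Source phasor: V = 7.71∠67.3° V = 2.975 + j7.113 V.
Step 6 — Ohm's law: I = V / Z_total = (2.975 + j7.113) / (364 - j1.292) = 0.008104 + j0.01957 A.
Step 7 — Convert to polar: |I| = 0.02118 A, ∠I = 67.5°.

I = 0.02118∠67.5° A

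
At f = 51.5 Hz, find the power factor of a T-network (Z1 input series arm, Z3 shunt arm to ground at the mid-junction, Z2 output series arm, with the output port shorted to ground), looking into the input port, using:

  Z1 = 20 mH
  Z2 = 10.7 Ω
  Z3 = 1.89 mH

Step 1 — Angular frequency: ω = 2π·f = 2π·51.5 = 323.6 rad/s.
Step 2 — Component impedances:
  Z1: Z = jωL = j·323.6·0.02 = 0 + j6.472 Ω
  Z2: Z = R = 10.7 Ω
  Z3: Z = jωL = j·323.6·0.00189 = 0 + j0.6116 Ω
Step 3 — With the output port shorted to ground, the output series arm Z2 runs from the junction to ground; the shunt arm Z3 also runs from the junction to ground. They appear in parallel: Z3 || Z2 = 0.03484 + j0.6096 Ω.
Step 4 — Series with input arm Z1: Z_in = Z1 + (Z3 || Z2) = 0.03484 + j7.081 Ω = 7.081∠89.7° Ω.
Step 5 — Power factor: PF = cos(φ) = Re(Z)/|Z| = 0.03484/7.081 = 0.00492.
Step 6 — Type: Im(Z) = 7.081 ⇒ lagging (phase φ = 89.7°).

PF = 0.00492 (lagging, φ = 89.7°)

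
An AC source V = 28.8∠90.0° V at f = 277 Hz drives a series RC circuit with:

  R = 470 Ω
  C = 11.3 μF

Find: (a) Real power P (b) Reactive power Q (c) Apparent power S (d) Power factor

Step 1 — Angular frequency: ω = 2π·f = 2π·277 = 1740 rad/s.
Step 2 — Component impedances:
  R: Z = R = 470 Ω
  C: Z = 1/(jωC) = -j/(ω·C) = 0 - j50.85 Ω
Step 3 — Series combination: Z_total = R + C = 470 - j50.85 Ω = 472.7∠-6.2° Ω.
Step 4 — Source phasor: V = 28.8∠90.0° V = 0 + j28.8 V.
Step 5 — Current: I = V / Z = -0.006552 + j0.06057 A = 0.06092∠96.2° A.
Step 6 — Complex power: S = V·I* = 1.744 - j0.1887 VA.
Step 7 — Real power: P = Re(S) = 1.744 W.
Step 8 — Reactive power: Q = Im(S) = -0.1887 VAR.
Step 9 — Apparent power: |S| = 1.755 VA.
Step 10 — Power factor: PF = P/|S| = 0.9942 (leading).

(a) P = 1.744 W  (b) Q = -0.1887 VAR  (c) S = 1.755 VA  (d) PF = 0.9942 (leading)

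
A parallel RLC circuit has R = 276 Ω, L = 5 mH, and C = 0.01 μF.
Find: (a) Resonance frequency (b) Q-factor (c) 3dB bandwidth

Step 1 — Resonance: ω₀ = 1/√(LC) = 1/√(0.005·1e-08) = 1.414e+05 rad/s.
Step 2 — f₀ = ω₀/(2π) = 2.251e+04 Hz.
Step 3 — Parallel Q: Q = R/(ω₀L) = 276/(1.414e+05·0.005) = 0.3903.
Step 4 — Bandwidth: Δω = ω₀/Q = 3.623e+05 rad/s; BW = Δω/(2π) = 5.766e+04 Hz.

(a) f₀ = 2.251e+04 Hz  (b) Q = 0.3903  (c) BW = 5.766e+04 Hz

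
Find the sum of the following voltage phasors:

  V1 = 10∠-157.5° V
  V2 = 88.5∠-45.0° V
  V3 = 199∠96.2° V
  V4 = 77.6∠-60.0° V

Step 1 — Convert each phasor to rectangular form:
  V1 = 10·(cos(-157.5°) + j·sin(-157.5°)) = -9.239 - j3.827 V
  V2 = 88.5·(cos(-45.0°) + j·sin(-45.0°)) = 62.58 - j62.58 V
  V3 = 199·(cos(96.2°) + j·sin(96.2°)) = -21.49 + j197.8 V
  V4 = 77.6·(cos(-60.0°) + j·sin(-60.0°)) = 38.8 - j67.2 V
Step 2 — Sum components: V_total = 70.65 + j64.23 V.
Step 3 — Convert to polar: |V_total| = 95.48 V, ∠V_total = 42.3°.

V_total = 95.48∠42.3° V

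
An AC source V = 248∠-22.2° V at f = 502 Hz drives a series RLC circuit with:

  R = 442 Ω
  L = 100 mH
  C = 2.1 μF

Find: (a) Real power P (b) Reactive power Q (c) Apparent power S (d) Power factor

Step 1 — Angular frequency: ω = 2π·f = 2π·502 = 3154 rad/s.
Step 2 — Component impedances:
  R: Z = R = 442 Ω
  L: Z = jωL = j·3154·0.1 = 0 + j315.4 Ω
  C: Z = 1/(jωC) = -j/(ω·C) = 0 - j151 Ω
Step 3 — Series combination: Z_total = R + L + C = 442 + j164.4 Ω = 471.6∠20.4° Ω.
Step 4 — Source phasor: V = 248∠-22.2° V = 229.6 - j93.7 V.
Step 5 — Current: I = V / Z = 0.387 - j0.356 A = 0.5259∠-42.6° A.
Step 6 — Complex power: S = V·I* = 122.2 + j45.48 VA.
Step 7 — Real power: P = Re(S) = 122.2 W.
Step 8 — Reactive power: Q = Im(S) = 45.48 VAR.
Step 9 — Apparent power: |S| = 130.4 VA.
Step 10 — Power factor: PF = P/|S| = 0.9372 (lagging).

(a) P = 122.2 W  (b) Q = 45.48 VAR  (c) S = 130.4 VA  (d) PF = 0.9372 (lagging)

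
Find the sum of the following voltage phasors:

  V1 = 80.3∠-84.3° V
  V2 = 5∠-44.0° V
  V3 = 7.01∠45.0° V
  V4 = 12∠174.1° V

Step 1 — Convert each phasor to rectangular form:
  V1 = 80.3·(cos(-84.3°) + j·sin(-84.3°)) = 7.975 - j79.9 V
  V2 = 5·(cos(-44.0°) + j·sin(-44.0°)) = 3.597 - j3.473 V
  V3 = 7.01·(cos(45.0°) + j·sin(45.0°)) = 4.957 + j4.957 V
  V4 = 12·(cos(174.1°) + j·sin(174.1°)) = -11.94 + j1.234 V
Step 2 — Sum components: V_total = 4.592 - j77.19 V.
Step 3 — Convert to polar: |V_total| = 77.32 V, ∠V_total = -86.6°.

V_total = 77.32∠-86.6° V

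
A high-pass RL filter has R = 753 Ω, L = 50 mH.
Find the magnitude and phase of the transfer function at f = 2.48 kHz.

Step 1 — Angular frequency: ω = 2π·2480 = 1.558e+04 rad/s.
Step 2 — Transfer function: H(jω) = jωL/(R + jωL).
Step 3 — Numerator jωL = j·779.1; denominator R + jωL = 753 + j779.1.
Step 4 — H = 0.517 + j0.4997.
Step 5 — Magnitude: |H| = 0.7191 (-2.9 dB); phase: φ = 44.0°.

|H| = 0.7191 (-2.9 dB), φ = 44.0°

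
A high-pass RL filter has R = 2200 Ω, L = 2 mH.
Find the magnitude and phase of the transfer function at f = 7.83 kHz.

Step 1 — Angular frequency: ω = 2π·7830 = 4.92e+04 rad/s.
Step 2 — Transfer function: H(jω) = jωL/(R + jωL).
Step 3 — Numerator jωL = j·98.39; denominator R + jωL = 2200 + j98.39.
Step 4 — H = 0.001996 + j0.04464.
Step 5 — Magnitude: |H| = 0.04468 (-27.0 dB); phase: φ = 87.4°.

|H| = 0.04468 (-27.0 dB), φ = 87.4°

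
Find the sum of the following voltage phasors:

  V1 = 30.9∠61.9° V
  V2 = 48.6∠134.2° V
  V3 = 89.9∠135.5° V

Step 1 — Convert each phasor to rectangular form:
  V1 = 30.9·(cos(61.9°) + j·sin(61.9°)) = 14.55 + j27.26 V
  V2 = 48.6·(cos(134.2°) + j·sin(134.2°)) = -33.88 + j34.84 V
  V3 = 89.9·(cos(135.5°) + j·sin(135.5°)) = -64.12 + j63.01 V
Step 2 — Sum components: V_total = -83.45 + j125.1 V.
Step 3 — Convert to polar: |V_total| = 150.4 V, ∠V_total = 123.7°.

V_total = 150.4∠123.7° V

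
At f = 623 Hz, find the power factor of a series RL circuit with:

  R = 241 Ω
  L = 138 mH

Step 1 — Angular frequency: ω = 2π·f = 2π·623 = 3914 rad/s.
Step 2 — Component impedances:
  R: Z = R = 241 Ω
  L: Z = jωL = j·3914·0.138 = 0 + j540.2 Ω
Step 3 — Series combination: Z_total = R + L = 241 + j540.2 Ω = 591.5∠66.0° Ω.
Step 4 — Power factor: PF = cos(φ) = Re(Z)/|Z| = 241/591.5 = 0.4074.
Step 5 — Type: Im(Z) = 540.2 ⇒ lagging (phase φ = 66.0°).

PF = 0.4074 (lagging, φ = 66.0°)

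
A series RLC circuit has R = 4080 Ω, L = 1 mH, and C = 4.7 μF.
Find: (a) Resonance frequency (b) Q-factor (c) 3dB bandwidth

Step 1 — Resonance condition Im(Z)=0 gives ω₀ = 1/√(LC).
Step 2 — ω₀ = 1/√(0.001·4.7e-06) = 1.459e+04 rad/s.
Step 3 — f₀ = ω₀/(2π) = 2322 Hz.
Step 4 — Series Q: Q = ω₀L/R = 1.459e+04·0.001/4080 = 0.003575.
Step 5 — 3dB bandwidth: Δω = ω₀/Q = 4.08e+06 rad/s; BW = Δω/(2π) = 6.494e+05 Hz.

(a) f₀ = 2322 Hz  (b) Q = 0.003575  (c) BW = 6.494e+05 Hz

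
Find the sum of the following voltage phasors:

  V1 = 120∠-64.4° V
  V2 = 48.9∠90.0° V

Step 1 — Convert each phasor to rectangular form:
  V1 = 120·(cos(-64.4°) + j·sin(-64.4°)) = 51.85 - j108.2 V
  V2 = 48.9·(cos(90.0°) + j·sin(90.0°)) = 0 + j48.9 V
Step 2 — Sum components: V_total = 51.85 - j59.32 V.
Step 3 — Convert to polar: |V_total| = 78.79 V, ∠V_total = -48.8°.

V_total = 78.79∠-48.8° V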